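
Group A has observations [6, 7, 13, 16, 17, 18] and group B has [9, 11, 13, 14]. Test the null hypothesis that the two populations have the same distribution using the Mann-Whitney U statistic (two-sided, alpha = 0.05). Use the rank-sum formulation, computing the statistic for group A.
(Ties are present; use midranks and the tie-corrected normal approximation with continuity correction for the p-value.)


Step 1: Combine and sort all 10 observations; assign midranks.
sorted (value, group): (6,X), (7,X), (9,Y), (11,Y), (13,X), (13,Y), (14,Y), (16,X), (17,X), (18,X)
ranks: 6->1, 7->2, 9->3, 11->4, 13->5.5, 13->5.5, 14->7, 16->8, 17->9, 18->10
Step 2: Rank sum for X: R1 = 1 + 2 + 5.5 + 8 + 9 + 10 = 35.5.
Step 3: U_X = R1 - n1(n1+1)/2 = 35.5 - 6*7/2 = 35.5 - 21 = 14.5.
       U_Y = n1*n2 - U_X = 24 - 14.5 = 9.5.
Step 4: Ties are present, so use the tie-corrected normal approximation (with continuity correction) for the p-value.
Step 5: p-value = 0.668870; compare to alpha = 0.05. fail to reject H0.

U_X = 14.5, p = 0.668870, fail to reject H0 at alpha = 0.05.


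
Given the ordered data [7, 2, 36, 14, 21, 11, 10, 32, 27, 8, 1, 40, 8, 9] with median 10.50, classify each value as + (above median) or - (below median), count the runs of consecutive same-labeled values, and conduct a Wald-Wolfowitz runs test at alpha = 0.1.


Step 1: Compute median = 10.50; label A = above, B = below.
Labels in order: BBAAAABAABBABB  (n_A = 7, n_B = 7)
Step 2: Count runs R = 7.
Step 3: Under H0 (random ordering), E[R] = 2*n_A*n_B/(n_A+n_B) + 1 = 2*7*7/14 + 1 = 8.0000.
        Var[R] = 2*n_A*n_B*(2*n_A*n_B - n_A - n_B) / ((n_A+n_B)^2 * (n_A+n_B-1)) = 8232/2548 = 3.2308.
        SD[R] = 1.7974.
Step 4: Continuity-corrected z = (R + 0.5 - E[R]) / SD[R] = (7 + 0.5 - 8.0000) / 1.7974 = -0.2782.
Step 5: Two-sided p-value via normal approximation = 2*(1 - Phi(|z|)) = 0.780879.
Step 6: alpha = 0.1. fail to reject H0.

R = 7, z = -0.2782, p = 0.780879, fail to reject H0.


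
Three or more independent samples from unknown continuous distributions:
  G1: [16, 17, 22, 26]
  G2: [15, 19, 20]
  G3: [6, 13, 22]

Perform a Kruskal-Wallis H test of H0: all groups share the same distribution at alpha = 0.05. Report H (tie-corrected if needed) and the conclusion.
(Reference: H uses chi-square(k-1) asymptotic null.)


Step 1: Combine all N = 10 observations and assign midranks.
sorted (value, group, rank): (6,G3,1), (13,G3,2), (15,G2,3), (16,G1,4), (17,G1,5), (19,G2,6), (20,G2,7), (22,G1,8.5), (22,G3,8.5), (26,G1,10)
Step 2: Sum ranks within each group.
R_1 = 27.5 (n_1 = 4)
R_2 = 16 (n_2 = 3)
R_3 = 11.5 (n_3 = 3)
Step 3: H = 12/(N(N+1)) * sum(R_i^2/n_i) - 3(N+1)
     = 12/(10*11) * (27.5^2/4 + 16^2/3 + 11.5^2/3) - 3*11
     = 0.109091 * 318.479 - 33
     = 1.743182.
Step 4: Ties present; correction factor C = 1 - 6/(10^3 - 10) = 0.993939. Corrected H = 1.743182 / 0.993939 = 1.753811.
Step 5: Under H0, H ~ chi^2(2); p-value = 0.416068.
Step 6: alpha = 0.05. fail to reject H0.

H = 1.7538, df = 2, p = 0.416068, fail to reject H0.


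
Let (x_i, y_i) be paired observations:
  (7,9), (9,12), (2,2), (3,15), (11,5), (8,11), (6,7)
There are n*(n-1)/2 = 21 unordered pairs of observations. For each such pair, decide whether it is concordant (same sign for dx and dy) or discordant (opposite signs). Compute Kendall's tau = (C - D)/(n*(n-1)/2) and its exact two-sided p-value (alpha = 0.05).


Step 1: Enumerate the 21 unordered pairs (i,j) with i<j and classify each by sign(x_j-x_i) * sign(y_j-y_i).
  (1,2):dx=+2,dy=+3->C; (1,3):dx=-5,dy=-7->C; (1,4):dx=-4,dy=+6->D; (1,5):dx=+4,dy=-4->D
  (1,6):dx=+1,dy=+2->C; (1,7):dx=-1,dy=-2->C; (2,3):dx=-7,dy=-10->C; (2,4):dx=-6,dy=+3->D
  (2,5):dx=+2,dy=-7->D; (2,6):dx=-1,dy=-1->C; (2,7):dx=-3,dy=-5->C; (3,4):dx=+1,dy=+13->C
  (3,5):dx=+9,dy=+3->C; (3,6):dx=+6,dy=+9->C; (3,7):dx=+4,dy=+5->C; (4,5):dx=+8,dy=-10->D
  (4,6):dx=+5,dy=-4->D; (4,7):dx=+3,dy=-8->D; (5,6):dx=-3,dy=+6->D; (5,7):dx=-5,dy=+2->D
  (6,7):dx=-2,dy=-4->C
Step 2: C = 12, D = 9, total pairs = 21.
Step 3: tau = (C - D)/(n(n-1)/2) = (12 - 9)/21 = 0.142857.
Step 4: Exact two-sided p-value (enumerate n! = 5040 permutations of y under H0): p = 0.772619.
Step 5: alpha = 0.05. fail to reject H0.

tau_b = 0.1429 (C=12, D=9), p = 0.772619, fail to reject H0.


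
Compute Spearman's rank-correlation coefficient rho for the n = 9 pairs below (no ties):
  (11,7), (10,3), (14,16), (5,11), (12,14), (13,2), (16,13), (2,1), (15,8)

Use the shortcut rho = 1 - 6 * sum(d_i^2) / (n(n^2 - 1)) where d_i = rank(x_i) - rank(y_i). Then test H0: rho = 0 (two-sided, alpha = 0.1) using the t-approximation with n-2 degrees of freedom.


Step 1: Rank x and y separately (midranks; no ties here).
rank(x): 11->4, 10->3, 14->7, 5->2, 12->5, 13->6, 16->9, 2->1, 15->8
rank(y): 7->4, 3->3, 16->9, 11->6, 14->8, 2->2, 13->7, 1->1, 8->5
Step 2: d_i = R_x(i) - R_y(i); compute d_i^2.
  (4-4)^2=0, (3-3)^2=0, (7-9)^2=4, (2-6)^2=16, (5-8)^2=9, (6-2)^2=16, (9-7)^2=4, (1-1)^2=0, (8-5)^2=9
sum(d^2) = 58.
Step 3: rho = 1 - 6*58 / (9*(9^2 - 1)) = 1 - 348/720 = 0.516667.
Step 4: Under H0, t = rho * sqrt((n-2)/(1-rho^2)) = 1.5966 ~ t(7).
Step 5: Two-sided p-value from the t-distribution with 7 df = 0.154390.
Step 6: alpha = 0.1. fail to reject H0.

rho = 0.5167, p = 0.154390, fail to reject H0 at alpha = 0.1.


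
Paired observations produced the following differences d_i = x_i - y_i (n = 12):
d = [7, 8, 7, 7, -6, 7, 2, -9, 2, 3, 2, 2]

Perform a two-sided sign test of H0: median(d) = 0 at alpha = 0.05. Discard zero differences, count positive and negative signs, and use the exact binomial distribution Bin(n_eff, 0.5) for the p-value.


Step 1: Discard zero differences. Original n = 12; n_eff = number of nonzero differences = 12.
Nonzero differences (with sign): +7, +8, +7, +7, -6, +7, +2, -9, +2, +3, +2, +2
Step 2: Count signs: positive = 10, negative = 2.
Step 3: Under H0: P(positive) = 0.5, so the number of positives S ~ Bin(12, 0.5).
Step 4: Two-sided exact p-value = sum of Bin(12,0.5) probabilities at or below the observed probability = 0.038574.
Step 5: alpha = 0.05. reject H0.

n_eff = 12, pos = 10, neg = 2, p = 0.038574, reject H0.


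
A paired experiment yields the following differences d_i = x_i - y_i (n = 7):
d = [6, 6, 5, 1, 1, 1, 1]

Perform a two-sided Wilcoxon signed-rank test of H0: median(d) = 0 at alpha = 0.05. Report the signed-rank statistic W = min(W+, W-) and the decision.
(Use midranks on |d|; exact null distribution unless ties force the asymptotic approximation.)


Step 1: Drop any zero differences (none here) and take |d_i|.
|d| = [6, 6, 5, 1, 1, 1, 1]
Step 2: Midrank |d_i| (ties get averaged ranks).
ranks: |6|->6.5, |6|->6.5, |5|->5, |1|->2.5, |1|->2.5, |1|->2.5, |1|->2.5
Step 3: Attach original signs; sum ranks with positive sign and with negative sign.
W+ = 6.5 + 6.5 + 5 + 2.5 + 2.5 + 2.5 + 2.5 = 28
W- = 0 = 0
(Check: W+ + W- = 28 should equal n(n+1)/2 = 28.)
Step 4: Test statistic W = min(W+, W-) = 0.
Step 5: Ties in |d|, so use the tie-corrected normal approximation.
        E[W] = n(n+1)/4 = 7*8/4 = 14.
        Tie groups: |d|=1 (t=4), |d|=6 (t=2); sum(t^3 - t) = 66.
        Var[W] = n(n+1)(2n+1)/24 - sum(t^3-t)/48 = 840/24 - 66/48 = 33.625.
        z = (W - E[W]) / sqrt(Var[W]) = (0 - 14) / 5.7987 = -2.4143.
        Two-sided p = 2*Phi(z) = 0.015764.
Step 6: alpha = 0.05. reject H0.

W+ = 28, W- = 0, W = min = 0, p = 0.015764, reject H0.


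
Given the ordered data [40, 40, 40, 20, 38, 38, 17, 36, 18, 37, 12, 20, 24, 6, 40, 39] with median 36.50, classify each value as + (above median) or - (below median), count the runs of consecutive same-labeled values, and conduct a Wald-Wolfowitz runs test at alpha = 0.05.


Step 1: Compute median = 36.50; label A = above, B = below.
Labels in order: AAABAABBBABBBBAA  (n_A = 8, n_B = 8)
Step 2: Count runs R = 7.
Step 3: Under H0 (random ordering), E[R] = 2*n_A*n_B/(n_A+n_B) + 1 = 2*8*8/16 + 1 = 9.0000.
        Var[R] = 2*n_A*n_B*(2*n_A*n_B - n_A - n_B) / ((n_A+n_B)^2 * (n_A+n_B-1)) = 14336/3840 = 3.7333.
        SD[R] = 1.9322.
Step 4: Continuity-corrected z = (R + 0.5 - E[R]) / SD[R] = (7 + 0.5 - 9.0000) / 1.9322 = -0.7763.
Step 5: Two-sided p-value via normal approximation = 2*(1 - Phi(|z|)) = 0.437558.
Step 6: alpha = 0.05. fail to reject H0.

R = 7, z = -0.7763, p = 0.437558, fail to reject H0.


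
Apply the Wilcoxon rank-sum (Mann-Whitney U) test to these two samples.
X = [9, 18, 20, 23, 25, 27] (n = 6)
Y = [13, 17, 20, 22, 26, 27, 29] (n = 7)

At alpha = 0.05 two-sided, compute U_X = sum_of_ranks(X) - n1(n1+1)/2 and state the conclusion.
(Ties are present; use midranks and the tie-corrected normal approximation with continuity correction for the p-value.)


Step 1: Combine and sort all 13 observations; assign midranks.
sorted (value, group): (9,X), (13,Y), (17,Y), (18,X), (20,X), (20,Y), (22,Y), (23,X), (25,X), (26,Y), (27,X), (27,Y), (29,Y)
ranks: 9->1, 13->2, 17->3, 18->4, 20->5.5, 20->5.5, 22->7, 23->8, 25->9, 26->10, 27->11.5, 27->11.5, 29->13
Step 2: Rank sum for X: R1 = 1 + 4 + 5.5 + 8 + 9 + 11.5 = 39.
Step 3: U_X = R1 - n1(n1+1)/2 = 39 - 6*7/2 = 39 - 21 = 18.
       U_Y = n1*n2 - U_X = 42 - 18 = 24.
Step 4: Ties are present, so use the tie-corrected normal approximation (with continuity correction) for the p-value.
Step 5: p-value = 0.720247; compare to alpha = 0.05. fail to reject H0.

U_X = 18, p = 0.720247, fail to reject H0 at alpha = 0.05.


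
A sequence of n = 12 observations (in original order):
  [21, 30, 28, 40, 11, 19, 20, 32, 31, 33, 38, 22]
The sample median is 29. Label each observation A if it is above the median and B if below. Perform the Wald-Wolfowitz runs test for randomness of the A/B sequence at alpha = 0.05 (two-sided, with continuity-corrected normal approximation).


Step 1: Compute median = 29; label A = above, B = below.
Labels in order: BABABBBAAAAB  (n_A = 6, n_B = 6)
Step 2: Count runs R = 7.
Step 3: Under H0 (random ordering), E[R] = 2*n_A*n_B/(n_A+n_B) + 1 = 2*6*6/12 + 1 = 7.0000.
        Var[R] = 2*n_A*n_B*(2*n_A*n_B - n_A - n_B) / ((n_A+n_B)^2 * (n_A+n_B-1)) = 4320/1584 = 2.7273.
        SD[R] = 1.6514.
Step 4: R = E[R], so z = 0 with no continuity correction.
Step 5: Two-sided p-value via normal approximation = 2*(1 - Phi(|z|)) = 1.000000.
Step 6: alpha = 0.05. fail to reject H0.

R = 7, z = 0.0000, p = 1.000000, fail to reject H0.


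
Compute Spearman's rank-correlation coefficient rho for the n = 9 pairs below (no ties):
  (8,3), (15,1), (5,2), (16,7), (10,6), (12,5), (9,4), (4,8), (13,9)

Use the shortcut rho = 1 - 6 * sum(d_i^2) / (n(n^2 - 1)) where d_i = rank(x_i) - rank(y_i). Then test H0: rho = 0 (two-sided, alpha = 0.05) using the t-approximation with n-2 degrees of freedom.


Step 1: Rank x and y separately (midranks; no ties here).
rank(x): 8->3, 15->8, 5->2, 16->9, 10->5, 12->6, 9->4, 4->1, 13->7
rank(y): 3->3, 1->1, 2->2, 7->7, 6->6, 5->5, 4->4, 8->8, 9->9
Step 2: d_i = R_x(i) - R_y(i); compute d_i^2.
  (3-3)^2=0, (8-1)^2=49, (2-2)^2=0, (9-7)^2=4, (5-6)^2=1, (6-5)^2=1, (4-4)^2=0, (1-8)^2=49, (7-9)^2=4
sum(d^2) = 108.
Step 3: rho = 1 - 6*108 / (9*(9^2 - 1)) = 1 - 648/720 = 0.100000.
Step 4: Under H0, t = rho * sqrt((n-2)/(1-rho^2)) = 0.2659 ~ t(7).
Step 5: Two-sided p-value from the t-distribution with 7 df = 0.797972.
Step 6: alpha = 0.05. fail to reject H0.

rho = 0.1000, p = 0.797972, fail to reject H0 at alpha = 0.05.


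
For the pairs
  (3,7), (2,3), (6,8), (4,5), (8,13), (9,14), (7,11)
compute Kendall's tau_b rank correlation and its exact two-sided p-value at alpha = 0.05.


Step 1: Enumerate the 21 unordered pairs (i,j) with i<j and classify each by sign(x_j-x_i) * sign(y_j-y_i).
  (1,2):dx=-1,dy=-4->C; (1,3):dx=+3,dy=+1->C; (1,4):dx=+1,dy=-2->D; (1,5):dx=+5,dy=+6->C
  (1,6):dx=+6,dy=+7->C; (1,7):dx=+4,dy=+4->C; (2,3):dx=+4,dy=+5->C; (2,4):dx=+2,dy=+2->C
  (2,5):dx=+6,dy=+10->C; (2,6):dx=+7,dy=+11->C; (2,7):dx=+5,dy=+8->C; (3,4):dx=-2,dy=-3->C
  (3,5):dx=+2,dy=+5->C; (3,6):dx=+3,dy=+6->C; (3,7):dx=+1,dy=+3->C; (4,5):dx=+4,dy=+8->C
  (4,6):dx=+5,dy=+9->C; (4,7):dx=+3,dy=+6->C; (5,6):dx=+1,dy=+1->C; (5,7):dx=-1,dy=-2->C
  (6,7):dx=-2,dy=-3->C
Step 2: C = 20, D = 1, total pairs = 21.
Step 3: tau = (C - D)/(n(n-1)/2) = (20 - 1)/21 = 0.904762.
Step 4: Exact two-sided p-value (enumerate n! = 5040 permutations of y under H0): p = 0.002778.
Step 5: alpha = 0.05. reject H0.

tau_b = 0.9048 (C=20, D=1), p = 0.002778, reject H0.


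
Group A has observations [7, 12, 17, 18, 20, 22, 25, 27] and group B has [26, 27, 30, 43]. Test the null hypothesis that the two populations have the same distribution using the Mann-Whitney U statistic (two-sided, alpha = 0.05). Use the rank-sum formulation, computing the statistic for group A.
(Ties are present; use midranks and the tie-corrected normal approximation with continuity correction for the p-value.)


Step 1: Combine and sort all 12 observations; assign midranks.
sorted (value, group): (7,X), (12,X), (17,X), (18,X), (20,X), (22,X), (25,X), (26,Y), (27,X), (27,Y), (30,Y), (43,Y)
ranks: 7->1, 12->2, 17->3, 18->4, 20->5, 22->6, 25->7, 26->8, 27->9.5, 27->9.5, 30->11, 43->12
Step 2: Rank sum for X: R1 = 1 + 2 + 3 + 4 + 5 + 6 + 7 + 9.5 = 37.5.
Step 3: U_X = R1 - n1(n1+1)/2 = 37.5 - 8*9/2 = 37.5 - 36 = 1.5.
       U_Y = n1*n2 - U_X = 32 - 1.5 = 30.5.
Step 4: Ties are present, so use the tie-corrected normal approximation (with continuity correction) for the p-value.
Step 5: p-value = 0.017221; compare to alpha = 0.05. reject H0.

U_X = 1.5, p = 0.017221, reject H0 at alpha = 0.05.


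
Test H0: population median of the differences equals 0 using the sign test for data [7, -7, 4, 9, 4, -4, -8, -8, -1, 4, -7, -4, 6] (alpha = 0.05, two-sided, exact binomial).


Step 1: Discard zero differences. Original n = 13; n_eff = number of nonzero differences = 13.
Nonzero differences (with sign): +7, -7, +4, +9, +4, -4, -8, -8, -1, +4, -7, -4, +6
Step 2: Count signs: positive = 6, negative = 7.
Step 3: Under H0: P(positive) = 0.5, so the number of positives S ~ Bin(13, 0.5).
Step 4: Two-sided exact p-value = sum of Bin(13,0.5) probabilities at or below the observed probability = 1.000000.
Step 5: alpha = 0.05. fail to reject H0.

n_eff = 13, pos = 6, neg = 7, p = 1.000000, fail to reject H0.


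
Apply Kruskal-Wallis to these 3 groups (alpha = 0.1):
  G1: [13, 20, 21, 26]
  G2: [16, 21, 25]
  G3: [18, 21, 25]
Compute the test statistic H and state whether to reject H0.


Step 1: Combine all N = 10 observations and assign midranks.
sorted (value, group, rank): (13,G1,1), (16,G2,2), (18,G3,3), (20,G1,4), (21,G1,6), (21,G2,6), (21,G3,6), (25,G2,8.5), (25,G3,8.5), (26,G1,10)
Step 2: Sum ranks within each group.
R_1 = 21 (n_1 = 4)
R_2 = 16.5 (n_2 = 3)
R_3 = 17.5 (n_3 = 3)
Step 3: H = 12/(N(N+1)) * sum(R_i^2/n_i) - 3(N+1)
     = 12/(10*11) * (21^2/4 + 16.5^2/3 + 17.5^2/3) - 3*11
     = 0.109091 * 303.083 - 33
     = 0.063636.
Step 4: Ties present; correction factor C = 1 - 30/(10^3 - 10) = 0.969697. Corrected H = 0.063636 / 0.969697 = 0.065625.
Step 5: Under H0, H ~ chi^2(2); p-value = 0.967720.
Step 6: alpha = 0.1. fail to reject H0.

H = 0.0656, df = 2, p = 0.967720, fail to reject H0.


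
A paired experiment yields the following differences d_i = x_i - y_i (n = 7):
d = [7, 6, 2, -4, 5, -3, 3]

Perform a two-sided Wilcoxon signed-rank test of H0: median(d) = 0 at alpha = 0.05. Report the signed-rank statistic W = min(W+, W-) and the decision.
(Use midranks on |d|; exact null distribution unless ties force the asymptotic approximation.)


Step 1: Drop any zero differences (none here) and take |d_i|.
|d| = [7, 6, 2, 4, 5, 3, 3]
Step 2: Midrank |d_i| (ties get averaged ranks).
ranks: |7|->7, |6|->6, |2|->1, |4|->4, |5|->5, |3|->2.5, |3|->2.5
Step 3: Attach original signs; sum ranks with positive sign and with negative sign.
W+ = 7 + 6 + 1 + 5 + 2.5 = 21.5
W- = 4 + 2.5 = 6.5
(Check: W+ + W- = 28 should equal n(n+1)/2 = 28.)
Step 4: Test statistic W = min(W+, W-) = 6.5.
Step 5: Ties in |d|, so use the tie-corrected normal approximation.
        E[W] = n(n+1)/4 = 7*8/4 = 14.
        Tie groups: |d|=3 (t=2); sum(t^3 - t) = 6.
        Var[W] = n(n+1)(2n+1)/24 - sum(t^3-t)/48 = 840/24 - 6/48 = 34.875.
        z = (W - E[W]) / sqrt(Var[W]) = (6.5 - 14) / 5.9055 = -1.2700.
        Two-sided p = 2*Phi(z) = 0.204084.
Step 6: alpha = 0.05. fail to reject H0.

W+ = 21.5, W- = 6.5, W = min = 6.5, p = 0.204084, fail to reject H0.


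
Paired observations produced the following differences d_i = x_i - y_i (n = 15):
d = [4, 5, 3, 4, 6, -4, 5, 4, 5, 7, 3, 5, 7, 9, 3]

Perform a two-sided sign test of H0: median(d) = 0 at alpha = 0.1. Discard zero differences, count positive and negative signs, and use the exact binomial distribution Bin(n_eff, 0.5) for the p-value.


Step 1: Discard zero differences. Original n = 15; n_eff = number of nonzero differences = 15.
Nonzero differences (with sign): +4, +5, +3, +4, +6, -4, +5, +4, +5, +7, +3, +5, +7, +9, +3
Step 2: Count signs: positive = 14, negative = 1.
Step 3: Under H0: P(positive) = 0.5, so the number of positives S ~ Bin(15, 0.5).
Step 4: Two-sided exact p-value = sum of Bin(15,0.5) probabilities at or below the observed probability = 0.000977.
Step 5: alpha = 0.1. reject H0.

n_eff = 15, pos = 14, neg = 1, p = 0.000977, reject H0.


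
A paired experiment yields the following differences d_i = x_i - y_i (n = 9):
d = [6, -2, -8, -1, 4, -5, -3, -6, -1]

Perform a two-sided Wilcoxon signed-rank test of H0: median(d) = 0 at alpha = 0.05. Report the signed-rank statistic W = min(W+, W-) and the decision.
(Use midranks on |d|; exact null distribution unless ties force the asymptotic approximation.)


Step 1: Drop any zero differences (none here) and take |d_i|.
|d| = [6, 2, 8, 1, 4, 5, 3, 6, 1]
Step 2: Midrank |d_i| (ties get averaged ranks).
ranks: |6|->7.5, |2|->3, |8|->9, |1|->1.5, |4|->5, |5|->6, |3|->4, |6|->7.5, |1|->1.5
Step 3: Attach original signs; sum ranks with positive sign and with negative sign.
W+ = 7.5 + 5 = 12.5
W- = 3 + 9 + 1.5 + 6 + 4 + 7.5 + 1.5 = 32.5
(Check: W+ + W- = 45 should equal n(n+1)/2 = 45.)
Step 4: Test statistic W = min(W+, W-) = 12.5.
Step 5: Ties in |d|, so use the tie-corrected normal approximation.
        E[W] = n(n+1)/4 = 9*10/4 = 22.5.
        Tie groups: |d|=1 (t=2), |d|=6 (t=2); sum(t^3 - t) = 12.
        Var[W] = n(n+1)(2n+1)/24 - sum(t^3-t)/48 = 1710/24 - 12/48 = 71.
        z = (W - E[W]) / sqrt(Var[W]) = (12.5 - 22.5) / 8.4261 = -1.1868.
        Two-sided p = 2*Phi(z) = 0.235314.
Step 6: alpha = 0.05. fail to reject H0.

W+ = 12.5, W- = 32.5, W = min = 12.5, p = 0.235314, fail to reject H0.


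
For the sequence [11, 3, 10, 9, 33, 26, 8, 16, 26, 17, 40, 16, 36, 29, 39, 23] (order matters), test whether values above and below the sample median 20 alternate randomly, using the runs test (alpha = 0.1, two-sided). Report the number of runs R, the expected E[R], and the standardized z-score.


Step 1: Compute median = 20; label A = above, B = below.
Labels in order: BBBBAABBABABAAAA  (n_A = 8, n_B = 8)
Step 2: Count runs R = 8.
Step 3: Under H0 (random ordering), E[R] = 2*n_A*n_B/(n_A+n_B) + 1 = 2*8*8/16 + 1 = 9.0000.
        Var[R] = 2*n_A*n_B*(2*n_A*n_B - n_A - n_B) / ((n_A+n_B)^2 * (n_A+n_B-1)) = 14336/3840 = 3.7333.
        SD[R] = 1.9322.
Step 4: Continuity-corrected z = (R + 0.5 - E[R]) / SD[R] = (8 + 0.5 - 9.0000) / 1.9322 = -0.2588.
Step 5: Two-sided p-value via normal approximation = 2*(1 - Phi(|z|)) = 0.795809.
Step 6: alpha = 0.1. fail to reject H0.

R = 8, z = -0.2588, p = 0.795809, fail to reject H0.


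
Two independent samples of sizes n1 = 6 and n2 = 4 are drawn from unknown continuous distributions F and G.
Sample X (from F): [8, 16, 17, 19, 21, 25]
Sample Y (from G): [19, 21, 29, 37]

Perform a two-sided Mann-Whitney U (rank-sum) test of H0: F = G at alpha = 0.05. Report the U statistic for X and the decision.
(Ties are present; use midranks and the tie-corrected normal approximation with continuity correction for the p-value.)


Step 1: Combine and sort all 10 observations; assign midranks.
sorted (value, group): (8,X), (16,X), (17,X), (19,X), (19,Y), (21,X), (21,Y), (25,X), (29,Y), (37,Y)
ranks: 8->1, 16->2, 17->3, 19->4.5, 19->4.5, 21->6.5, 21->6.5, 25->8, 29->9, 37->10
Step 2: Rank sum for X: R1 = 1 + 2 + 3 + 4.5 + 6.5 + 8 = 25.
Step 3: U_X = R1 - n1(n1+1)/2 = 25 - 6*7/2 = 25 - 21 = 4.
       U_Y = n1*n2 - U_X = 24 - 4 = 20.
Step 4: Ties are present, so use the tie-corrected normal approximation (with continuity correction) for the p-value.
Step 5: p-value = 0.107663; compare to alpha = 0.05. fail to reject H0.

U_X = 4, p = 0.107663, fail to reject H0 at alpha = 0.05.


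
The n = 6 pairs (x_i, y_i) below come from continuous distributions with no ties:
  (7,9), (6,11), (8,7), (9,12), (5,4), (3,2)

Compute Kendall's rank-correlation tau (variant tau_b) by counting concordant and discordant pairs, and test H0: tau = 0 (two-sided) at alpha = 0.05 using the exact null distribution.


Step 1: Enumerate the 15 unordered pairs (i,j) with i<j and classify each by sign(x_j-x_i) * sign(y_j-y_i).
  (1,2):dx=-1,dy=+2->D; (1,3):dx=+1,dy=-2->D; (1,4):dx=+2,dy=+3->C; (1,5):dx=-2,dy=-5->C
  (1,6):dx=-4,dy=-7->C; (2,3):dx=+2,dy=-4->D; (2,4):dx=+3,dy=+1->C; (2,5):dx=-1,dy=-7->C
  (2,6):dx=-3,dy=-9->C; (3,4):dx=+1,dy=+5->C; (3,5):dx=-3,dy=-3->C; (3,6):dx=-5,dy=-5->C
  (4,5):dx=-4,dy=-8->C; (4,6):dx=-6,dy=-10->C; (5,6):dx=-2,dy=-2->C
Step 2: C = 12, D = 3, total pairs = 15.
Step 3: tau = (C - D)/(n(n-1)/2) = (12 - 3)/15 = 0.600000.
Step 4: Exact two-sided p-value (enumerate n! = 720 permutations of y under H0): p = 0.136111.
Step 5: alpha = 0.05. fail to reject H0.

tau_b = 0.6000 (C=12, D=3), p = 0.136111, fail to reject H0.


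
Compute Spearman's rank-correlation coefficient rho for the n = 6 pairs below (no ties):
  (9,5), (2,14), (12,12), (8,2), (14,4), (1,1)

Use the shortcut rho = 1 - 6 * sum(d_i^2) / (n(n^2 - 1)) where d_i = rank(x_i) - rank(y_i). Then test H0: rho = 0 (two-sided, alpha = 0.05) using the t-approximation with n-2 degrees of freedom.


Step 1: Rank x and y separately (midranks; no ties here).
rank(x): 9->4, 2->2, 12->5, 8->3, 14->6, 1->1
rank(y): 5->4, 14->6, 12->5, 2->2, 4->3, 1->1
Step 2: d_i = R_x(i) - R_y(i); compute d_i^2.
  (4-4)^2=0, (2-6)^2=16, (5-5)^2=0, (3-2)^2=1, (6-3)^2=9, (1-1)^2=0
sum(d^2) = 26.
Step 3: rho = 1 - 6*26 / (6*(6^2 - 1)) = 1 - 156/210 = 0.257143.
Step 4: Under H0, t = rho * sqrt((n-2)/(1-rho^2)) = 0.5322 ~ t(4).
Step 5: Two-sided p-value from the t-distribution with 4 df = 0.622787.
Step 6: alpha = 0.05. fail to reject H0.

rho = 0.2571, p = 0.622787, fail to reject H0 at alpha = 0.05.


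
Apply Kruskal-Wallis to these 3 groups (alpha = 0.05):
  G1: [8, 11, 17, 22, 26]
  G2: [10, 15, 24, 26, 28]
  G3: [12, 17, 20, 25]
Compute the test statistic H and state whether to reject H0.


Step 1: Combine all N = 14 observations and assign midranks.
sorted (value, group, rank): (8,G1,1), (10,G2,2), (11,G1,3), (12,G3,4), (15,G2,5), (17,G1,6.5), (17,G3,6.5), (20,G3,8), (22,G1,9), (24,G2,10), (25,G3,11), (26,G1,12.5), (26,G2,12.5), (28,G2,14)
Step 2: Sum ranks within each group.
R_1 = 32 (n_1 = 5)
R_2 = 43.5 (n_2 = 5)
R_3 = 29.5 (n_3 = 4)
Step 3: H = 12/(N(N+1)) * sum(R_i^2/n_i) - 3(N+1)
     = 12/(14*15) * (32^2/5 + 43.5^2/5 + 29.5^2/4) - 3*15
     = 0.057143 * 800.812 - 45
     = 0.760714.
Step 4: Ties present; correction factor C = 1 - 12/(14^3 - 14) = 0.995604. Corrected H = 0.760714 / 0.995604 = 0.764073.
Step 5: Under H0, H ~ chi^2(2); p-value = 0.682470.
Step 6: alpha = 0.05. fail to reject H0.

H = 0.7641, df = 2, p = 0.682470, fail to reject H0.


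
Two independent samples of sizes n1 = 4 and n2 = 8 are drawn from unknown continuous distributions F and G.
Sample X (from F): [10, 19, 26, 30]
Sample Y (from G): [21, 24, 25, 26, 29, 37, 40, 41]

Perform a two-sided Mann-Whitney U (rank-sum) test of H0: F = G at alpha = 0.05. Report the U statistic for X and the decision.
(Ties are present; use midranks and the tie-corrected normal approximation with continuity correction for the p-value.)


Step 1: Combine and sort all 12 observations; assign midranks.
sorted (value, group): (10,X), (19,X), (21,Y), (24,Y), (25,Y), (26,X), (26,Y), (29,Y), (30,X), (37,Y), (40,Y), (41,Y)
ranks: 10->1, 19->2, 21->3, 24->4, 25->5, 26->6.5, 26->6.5, 29->8, 30->9, 37->10, 40->11, 41->12
Step 2: Rank sum for X: R1 = 1 + 2 + 6.5 + 9 = 18.5.
Step 3: U_X = R1 - n1(n1+1)/2 = 18.5 - 4*5/2 = 18.5 - 10 = 8.5.
       U_Y = n1*n2 - U_X = 32 - 8.5 = 23.5.
Step 4: Ties are present, so use the tie-corrected normal approximation (with continuity correction) for the p-value.
Step 5: p-value = 0.233663; compare to alpha = 0.05. fail to reject H0.

U_X = 8.5, p = 0.233663, fail to reject H0 at alpha = 0.05.


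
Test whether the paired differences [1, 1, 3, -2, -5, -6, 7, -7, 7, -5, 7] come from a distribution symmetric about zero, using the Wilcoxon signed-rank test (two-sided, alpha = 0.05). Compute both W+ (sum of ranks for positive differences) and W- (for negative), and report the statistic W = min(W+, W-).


Step 1: Drop any zero differences (none here) and take |d_i|.
|d| = [1, 1, 3, 2, 5, 6, 7, 7, 7, 5, 7]
Step 2: Midrank |d_i| (ties get averaged ranks).
ranks: |1|->1.5, |1|->1.5, |3|->4, |2|->3, |5|->5.5, |6|->7, |7|->9.5, |7|->9.5, |7|->9.5, |5|->5.5, |7|->9.5
Step 3: Attach original signs; sum ranks with positive sign and with negative sign.
W+ = 1.5 + 1.5 + 4 + 9.5 + 9.5 + 9.5 = 35.5
W- = 3 + 5.5 + 7 + 9.5 + 5.5 = 30.5
(Check: W+ + W- = 66 should equal n(n+1)/2 = 66.)
Step 4: Test statistic W = min(W+, W-) = 30.5.
Step 5: Ties in |d|, so use the tie-corrected normal approximation.
        E[W] = n(n+1)/4 = 11*12/4 = 33.
        Tie groups: |d|=1 (t=2), |d|=5 (t=2), |d|=7 (t=4); sum(t^3 - t) = 72.
        Var[W] = n(n+1)(2n+1)/24 - sum(t^3-t)/48 = 3036/24 - 72/48 = 125.
        z = (W - E[W]) / sqrt(Var[W]) = (30.5 - 33) / 11.1803 = -0.2236.
        Two-sided p = 2*Phi(z) = 0.823063.
Step 6: alpha = 0.05. fail to reject H0.

W+ = 35.5, W- = 30.5, W = min = 30.5, p = 0.823063, fail to reject H0.


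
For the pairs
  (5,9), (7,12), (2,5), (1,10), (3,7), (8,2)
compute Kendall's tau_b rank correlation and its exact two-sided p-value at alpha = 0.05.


Step 1: Enumerate the 15 unordered pairs (i,j) with i<j and classify each by sign(x_j-x_i) * sign(y_j-y_i).
  (1,2):dx=+2,dy=+3->C; (1,3):dx=-3,dy=-4->C; (1,4):dx=-4,dy=+1->D; (1,5):dx=-2,dy=-2->C
  (1,6):dx=+3,dy=-7->D; (2,3):dx=-5,dy=-7->C; (2,4):dx=-6,dy=-2->C; (2,5):dx=-4,dy=-5->C
  (2,6):dx=+1,dy=-10->D; (3,4):dx=-1,dy=+5->D; (3,5):dx=+1,dy=+2->C; (3,6):dx=+6,dy=-3->D
  (4,5):dx=+2,dy=-3->D; (4,6):dx=+7,dy=-8->D; (5,6):dx=+5,dy=-5->D
Step 2: C = 7, D = 8, total pairs = 15.
Step 3: tau = (C - D)/(n(n-1)/2) = (7 - 8)/15 = -0.066667.
Step 4: Exact two-sided p-value (enumerate n! = 720 permutations of y under H0): p = 1.000000.
Step 5: alpha = 0.05. fail to reject H0.

tau_b = -0.0667 (C=7, D=8), p = 1.000000, fail to reject H0.


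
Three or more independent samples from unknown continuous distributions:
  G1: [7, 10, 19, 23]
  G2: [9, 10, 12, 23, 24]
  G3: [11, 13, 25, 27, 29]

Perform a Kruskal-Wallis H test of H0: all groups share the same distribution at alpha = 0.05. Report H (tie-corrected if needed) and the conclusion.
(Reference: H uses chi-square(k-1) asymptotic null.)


Step 1: Combine all N = 14 observations and assign midranks.
sorted (value, group, rank): (7,G1,1), (9,G2,2), (10,G1,3.5), (10,G2,3.5), (11,G3,5), (12,G2,6), (13,G3,7), (19,G1,8), (23,G1,9.5), (23,G2,9.5), (24,G2,11), (25,G3,12), (27,G3,13), (29,G3,14)
Step 2: Sum ranks within each group.
R_1 = 22 (n_1 = 4)
R_2 = 32 (n_2 = 5)
R_3 = 51 (n_3 = 5)
Step 3: H = 12/(N(N+1)) * sum(R_i^2/n_i) - 3(N+1)
     = 12/(14*15) * (22^2/4 + 32^2/5 + 51^2/5) - 3*15
     = 0.057143 * 846 - 45
     = 3.342857.
Step 4: Ties present; correction factor C = 1 - 12/(14^3 - 14) = 0.995604. Corrected H = 3.342857 / 0.995604 = 3.357616.
Step 5: Under H0, H ~ chi^2(2); p-value = 0.186596.
Step 6: alpha = 0.05. fail to reject H0.

H = 3.3576, df = 2, p = 0.186596, fail to reject H0.


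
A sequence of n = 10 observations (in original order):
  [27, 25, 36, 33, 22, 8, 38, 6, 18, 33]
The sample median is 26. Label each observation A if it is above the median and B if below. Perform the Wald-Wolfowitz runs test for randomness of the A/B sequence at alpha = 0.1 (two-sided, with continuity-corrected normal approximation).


Step 1: Compute median = 26; label A = above, B = below.
Labels in order: ABAABBABBA  (n_A = 5, n_B = 5)
Step 2: Count runs R = 7.
Step 3: Under H0 (random ordering), E[R] = 2*n_A*n_B/(n_A+n_B) + 1 = 2*5*5/10 + 1 = 6.0000.
        Var[R] = 2*n_A*n_B*(2*n_A*n_B - n_A - n_B) / ((n_A+n_B)^2 * (n_A+n_B-1)) = 2000/900 = 2.2222.
        SD[R] = 1.4907.
Step 4: Continuity-corrected z = (R - 0.5 - E[R]) / SD[R] = (7 - 0.5 - 6.0000) / 1.4907 = 0.3354.
Step 5: Two-sided p-value via normal approximation = 2*(1 - Phi(|z|)) = 0.737316.
Step 6: alpha = 0.1. fail to reject H0.

R = 7, z = 0.3354, p = 0.737316, fail to reject H0.


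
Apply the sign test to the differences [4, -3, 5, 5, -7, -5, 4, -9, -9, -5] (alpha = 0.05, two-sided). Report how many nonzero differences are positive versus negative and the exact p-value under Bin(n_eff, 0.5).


Step 1: Discard zero differences. Original n = 10; n_eff = number of nonzero differences = 10.
Nonzero differences (with sign): +4, -3, +5, +5, -7, -5, +4, -9, -9, -5
Step 2: Count signs: positive = 4, negative = 6.
Step 3: Under H0: P(positive) = 0.5, so the number of positives S ~ Bin(10, 0.5).
Step 4: Two-sided exact p-value = sum of Bin(10,0.5) probabilities at or below the observed probability = 0.753906.
Step 5: alpha = 0.05. fail to reject H0.

n_eff = 10, pos = 4, neg = 6, p = 0.753906, fail to reject H0.


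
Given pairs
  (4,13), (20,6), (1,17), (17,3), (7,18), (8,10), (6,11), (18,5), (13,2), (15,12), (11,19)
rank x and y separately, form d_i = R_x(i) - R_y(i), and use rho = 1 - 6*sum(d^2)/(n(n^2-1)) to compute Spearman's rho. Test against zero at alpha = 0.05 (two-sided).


Step 1: Rank x and y separately (midranks; no ties here).
rank(x): 4->2, 20->11, 1->1, 17->9, 7->4, 8->5, 6->3, 18->10, 13->7, 15->8, 11->6
rank(y): 13->8, 6->4, 17->9, 3->2, 18->10, 10->5, 11->6, 5->3, 2->1, 12->7, 19->11
Step 2: d_i = R_x(i) - R_y(i); compute d_i^2.
  (2-8)^2=36, (11-4)^2=49, (1-9)^2=64, (9-2)^2=49, (4-10)^2=36, (5-5)^2=0, (3-6)^2=9, (10-3)^2=49, (7-1)^2=36, (8-7)^2=1, (6-11)^2=25
sum(d^2) = 354.
Step 3: rho = 1 - 6*354 / (11*(11^2 - 1)) = 1 - 2124/1320 = -0.609091.
Step 4: Under H0, t = rho * sqrt((n-2)/(1-rho^2)) = -2.3040 ~ t(9).
Step 5: Two-sided p-value from the t-distribution with 9 df = 0.046696.
Step 6: alpha = 0.05. reject H0.

rho = -0.6091, p = 0.046696, reject H0 at alpha = 0.05.


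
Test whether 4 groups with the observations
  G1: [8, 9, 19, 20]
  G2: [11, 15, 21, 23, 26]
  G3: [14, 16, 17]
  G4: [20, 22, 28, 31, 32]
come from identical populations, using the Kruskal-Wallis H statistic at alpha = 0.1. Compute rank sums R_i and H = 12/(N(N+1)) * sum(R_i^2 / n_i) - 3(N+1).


Step 1: Combine all N = 17 observations and assign midranks.
sorted (value, group, rank): (8,G1,1), (9,G1,2), (11,G2,3), (14,G3,4), (15,G2,5), (16,G3,6), (17,G3,7), (19,G1,8), (20,G1,9.5), (20,G4,9.5), (21,G2,11), (22,G4,12), (23,G2,13), (26,G2,14), (28,G4,15), (31,G4,16), (32,G4,17)
Step 2: Sum ranks within each group.
R_1 = 20.5 (n_1 = 4)
R_2 = 46 (n_2 = 5)
R_3 = 17 (n_3 = 3)
R_4 = 69.5 (n_4 = 5)
Step 3: H = 12/(N(N+1)) * sum(R_i^2/n_i) - 3(N+1)
     = 12/(17*18) * (20.5^2/4 + 46^2/5 + 17^2/3 + 69.5^2/5) - 3*18
     = 0.039216 * 1590.65 - 54
     = 8.378268.
Step 4: Ties present; correction factor C = 1 - 6/(17^3 - 17) = 0.998775. Corrected H = 8.378268 / 0.998775 = 8.388548.
Step 5: Under H0, H ~ chi^2(3); p-value = 0.038628.
Step 6: alpha = 0.1. reject H0.

H = 8.3885, df = 3, p = 0.038628, reject H0.


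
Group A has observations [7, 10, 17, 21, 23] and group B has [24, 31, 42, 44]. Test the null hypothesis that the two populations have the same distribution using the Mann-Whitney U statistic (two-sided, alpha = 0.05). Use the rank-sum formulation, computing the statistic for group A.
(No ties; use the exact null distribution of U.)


Step 1: Combine and sort all 9 observations; assign midranks.
sorted (value, group): (7,X), (10,X), (17,X), (21,X), (23,X), (24,Y), (31,Y), (42,Y), (44,Y)
ranks: 7->1, 10->2, 17->3, 21->4, 23->5, 24->6, 31->7, 42->8, 44->9
Step 2: Rank sum for X: R1 = 1 + 2 + 3 + 4 + 5 = 15.
Step 3: U_X = R1 - n1(n1+1)/2 = 15 - 5*6/2 = 15 - 15 = 0.
       U_Y = n1*n2 - U_X = 20 - 0 = 20.
Step 4: No ties, so the exact null distribution of U (based on enumerating the C(9,5) = 126 equally likely rank assignments) gives the two-sided p-value.
Step 5: p-value = 0.015873; compare to alpha = 0.05. reject H0.

U_X = 0, p = 0.015873, reject H0 at alpha = 0.05.


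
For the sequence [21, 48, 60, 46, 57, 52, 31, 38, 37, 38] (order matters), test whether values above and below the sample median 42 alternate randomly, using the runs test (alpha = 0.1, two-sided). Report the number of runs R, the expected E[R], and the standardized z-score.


Step 1: Compute median = 42; label A = above, B = below.
Labels in order: BAAAAABBBB  (n_A = 5, n_B = 5)
Step 2: Count runs R = 3.
Step 3: Under H0 (random ordering), E[R] = 2*n_A*n_B/(n_A+n_B) + 1 = 2*5*5/10 + 1 = 6.0000.
        Var[R] = 2*n_A*n_B*(2*n_A*n_B - n_A - n_B) / ((n_A+n_B)^2 * (n_A+n_B-1)) = 2000/900 = 2.2222.
        SD[R] = 1.4907.
Step 4: Continuity-corrected z = (R + 0.5 - E[R]) / SD[R] = (3 + 0.5 - 6.0000) / 1.4907 = -1.6771.
Step 5: Two-sided p-value via normal approximation = 2*(1 - Phi(|z|)) = 0.093533.
Step 6: alpha = 0.1. reject H0.

R = 3, z = -1.6771, p = 0.093533, reject H0.


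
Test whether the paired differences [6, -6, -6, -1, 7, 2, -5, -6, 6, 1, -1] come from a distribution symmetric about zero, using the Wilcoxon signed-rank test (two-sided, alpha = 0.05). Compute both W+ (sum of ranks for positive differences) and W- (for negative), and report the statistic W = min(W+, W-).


Step 1: Drop any zero differences (none here) and take |d_i|.
|d| = [6, 6, 6, 1, 7, 2, 5, 6, 6, 1, 1]
Step 2: Midrank |d_i| (ties get averaged ranks).
ranks: |6|->8, |6|->8, |6|->8, |1|->2, |7|->11, |2|->4, |5|->5, |6|->8, |6|->8, |1|->2, |1|->2
Step 3: Attach original signs; sum ranks with positive sign and with negative sign.
W+ = 8 + 11 + 4 + 8 + 2 = 33
W- = 8 + 8 + 2 + 5 + 8 + 2 = 33
(Check: W+ + W- = 66 should equal n(n+1)/2 = 66.)
Step 4: Test statistic W = min(W+, W-) = 33.
Step 5: Ties in |d|, so use the tie-corrected normal approximation.
        E[W] = n(n+1)/4 = 11*12/4 = 33.
        Tie groups: |d|=1 (t=3), |d|=6 (t=5); sum(t^3 - t) = 144.
        Var[W] = n(n+1)(2n+1)/24 - sum(t^3-t)/48 = 3036/24 - 144/48 = 123.5.
        z = (W - E[W]) / sqrt(Var[W]) = (33 - 33) / 11.1131 = 0.0000.
        Two-sided p = 2*Phi(z) = 1.000000.
Step 6: alpha = 0.05. fail to reject H0.

W+ = 33, W- = 33, W = min = 33, p = 1.000000, fail to reject H0.


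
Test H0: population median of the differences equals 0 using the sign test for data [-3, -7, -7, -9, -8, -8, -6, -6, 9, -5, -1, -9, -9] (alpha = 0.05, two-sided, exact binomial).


Step 1: Discard zero differences. Original n = 13; n_eff = number of nonzero differences = 13.
Nonzero differences (with sign): -3, -7, -7, -9, -8, -8, -6, -6, +9, -5, -1, -9, -9
Step 2: Count signs: positive = 1, negative = 12.
Step 3: Under H0: P(positive) = 0.5, so the number of positives S ~ Bin(13, 0.5).
Step 4: Two-sided exact p-value = sum of Bin(13,0.5) probabilities at or below the observed probability = 0.003418.
Step 5: alpha = 0.05. reject H0.

n_eff = 13, pos = 1, neg = 12, p = 0.003418, reject H0.


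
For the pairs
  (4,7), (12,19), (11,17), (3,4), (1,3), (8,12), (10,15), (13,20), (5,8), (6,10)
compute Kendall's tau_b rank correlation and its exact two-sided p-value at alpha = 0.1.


Step 1: Enumerate the 45 unordered pairs (i,j) with i<j and classify each by sign(x_j-x_i) * sign(y_j-y_i).
  (1,2):dx=+8,dy=+12->C; (1,3):dx=+7,dy=+10->C; (1,4):dx=-1,dy=-3->C; (1,5):dx=-3,dy=-4->C
  (1,6):dx=+4,dy=+5->C; (1,7):dx=+6,dy=+8->C; (1,8):dx=+9,dy=+13->C; (1,9):dx=+1,dy=+1->C
  (1,10):dx=+2,dy=+3->C; (2,3):dx=-1,dy=-2->C; (2,4):dx=-9,dy=-15->C; (2,5):dx=-11,dy=-16->C
  (2,6):dx=-4,dy=-7->C; (2,7):dx=-2,dy=-4->C; (2,8):dx=+1,dy=+1->C; (2,9):dx=-7,dy=-11->C
  (2,10):dx=-6,dy=-9->C; (3,4):dx=-8,dy=-13->C; (3,5):dx=-10,dy=-14->C; (3,6):dx=-3,dy=-5->C
  (3,7):dx=-1,dy=-2->C; (3,8):dx=+2,dy=+3->C; (3,9):dx=-6,dy=-9->C; (3,10):dx=-5,dy=-7->C
  (4,5):dx=-2,dy=-1->C; (4,6):dx=+5,dy=+8->C; (4,7):dx=+7,dy=+11->C; (4,8):dx=+10,dy=+16->C
  (4,9):dx=+2,dy=+4->C; (4,10):dx=+3,dy=+6->C; (5,6):dx=+7,dy=+9->C; (5,7):dx=+9,dy=+12->C
  (5,8):dx=+12,dy=+17->C; (5,9):dx=+4,dy=+5->C; (5,10):dx=+5,dy=+7->C; (6,7):dx=+2,dy=+3->C
  (6,8):dx=+5,dy=+8->C; (6,9):dx=-3,dy=-4->C; (6,10):dx=-2,dy=-2->C; (7,8):dx=+3,dy=+5->C
  (7,9):dx=-5,dy=-7->C; (7,10):dx=-4,dy=-5->C; (8,9):dx=-8,dy=-12->C; (8,10):dx=-7,dy=-10->C
  (9,10):dx=+1,dy=+2->C
Step 2: C = 45, D = 0, total pairs = 45.
Step 3: tau = (C - D)/(n(n-1)/2) = (45 - 0)/45 = 1.000000.
Step 4: Exact two-sided p-value (enumerate n! = 3628800 permutations of y under H0): p = 0.000001.
Step 5: alpha = 0.1. reject H0.

tau_b = 1.0000 (C=45, D=0), p = 0.000001, reject H0.


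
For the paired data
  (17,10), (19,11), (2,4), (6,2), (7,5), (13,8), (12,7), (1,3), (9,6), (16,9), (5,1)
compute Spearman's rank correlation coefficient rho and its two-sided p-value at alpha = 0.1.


Step 1: Rank x and y separately (midranks; no ties here).
rank(x): 17->10, 19->11, 2->2, 6->4, 7->5, 13->8, 12->7, 1->1, 9->6, 16->9, 5->3
rank(y): 10->10, 11->11, 4->4, 2->2, 5->5, 8->8, 7->7, 3->3, 6->6, 9->9, 1->1
Step 2: d_i = R_x(i) - R_y(i); compute d_i^2.
  (10-10)^2=0, (11-11)^2=0, (2-4)^2=4, (4-2)^2=4, (5-5)^2=0, (8-8)^2=0, (7-7)^2=0, (1-3)^2=4, (6-6)^2=0, (9-9)^2=0, (3-1)^2=4
sum(d^2) = 16.
Step 3: rho = 1 - 6*16 / (11*(11^2 - 1)) = 1 - 96/1320 = 0.927273.
Step 4: Under H0, t = rho * sqrt((n-2)/(1-rho^2)) = 7.4303 ~ t(9).
Step 5: Two-sided p-value from the t-distribution with 9 df = 0.000040.
Step 6: alpha = 0.1. reject H0.

rho = 0.9273, p = 0.000040, reject H0 at alpha = 0.1.


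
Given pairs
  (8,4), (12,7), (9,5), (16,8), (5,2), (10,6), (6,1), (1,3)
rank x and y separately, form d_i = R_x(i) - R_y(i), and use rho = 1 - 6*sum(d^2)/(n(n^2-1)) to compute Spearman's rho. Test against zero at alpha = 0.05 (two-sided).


Step 1: Rank x and y separately (midranks; no ties here).
rank(x): 8->4, 12->7, 9->5, 16->8, 5->2, 10->6, 6->3, 1->1
rank(y): 4->4, 7->7, 5->5, 8->8, 2->2, 6->6, 1->1, 3->3
Step 2: d_i = R_x(i) - R_y(i); compute d_i^2.
  (4-4)^2=0, (7-7)^2=0, (5-5)^2=0, (8-8)^2=0, (2-2)^2=0, (6-6)^2=0, (3-1)^2=4, (1-3)^2=4
sum(d^2) = 8.
Step 3: rho = 1 - 6*8 / (8*(8^2 - 1)) = 1 - 48/504 = 0.904762.
Step 4: Under H0, t = rho * sqrt((n-2)/(1-rho^2)) = 5.2034 ~ t(6).
Step 5: Two-sided p-value from the t-distribution with 6 df = 0.002008.
Step 6: alpha = 0.05. reject H0.

rho = 0.9048, p = 0.002008, reject H0 at alpha = 0.05.


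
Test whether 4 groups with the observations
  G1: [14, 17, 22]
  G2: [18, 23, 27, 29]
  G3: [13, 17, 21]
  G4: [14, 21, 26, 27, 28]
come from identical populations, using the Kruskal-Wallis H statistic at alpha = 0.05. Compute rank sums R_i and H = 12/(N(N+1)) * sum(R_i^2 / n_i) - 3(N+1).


Step 1: Combine all N = 15 observations and assign midranks.
sorted (value, group, rank): (13,G3,1), (14,G1,2.5), (14,G4,2.5), (17,G1,4.5), (17,G3,4.5), (18,G2,6), (21,G3,7.5), (21,G4,7.5), (22,G1,9), (23,G2,10), (26,G4,11), (27,G2,12.5), (27,G4,12.5), (28,G4,14), (29,G2,15)
Step 2: Sum ranks within each group.
R_1 = 16 (n_1 = 3)
R_2 = 43.5 (n_2 = 4)
R_3 = 13 (n_3 = 3)
R_4 = 47.5 (n_4 = 5)
Step 3: H = 12/(N(N+1)) * sum(R_i^2/n_i) - 3(N+1)
     = 12/(15*16) * (16^2/3 + 43.5^2/4 + 13^2/3 + 47.5^2/5) - 3*16
     = 0.050000 * 1065.98 - 48
     = 5.298958.
Step 4: Ties present; correction factor C = 1 - 24/(15^3 - 15) = 0.992857. Corrected H = 5.298958 / 0.992857 = 5.337080.
Step 5: Under H0, H ~ chi^2(3); p-value = 0.148714.
Step 6: alpha = 0.05. fail to reject H0.

H = 5.3371, df = 3, p = 0.148714, fail to reject H0.


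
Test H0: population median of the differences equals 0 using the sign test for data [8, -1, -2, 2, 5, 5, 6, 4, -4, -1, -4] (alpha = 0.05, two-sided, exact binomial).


Step 1: Discard zero differences. Original n = 11; n_eff = number of nonzero differences = 11.
Nonzero differences (with sign): +8, -1, -2, +2, +5, +5, +6, +4, -4, -1, -4
Step 2: Count signs: positive = 6, negative = 5.
Step 3: Under H0: P(positive) = 0.5, so the number of positives S ~ Bin(11, 0.5).
Step 4: Two-sided exact p-value = sum of Bin(11,0.5) probabilities at or below the observed probability = 1.000000.
Step 5: alpha = 0.05. fail to reject H0.

n_eff = 11, pos = 6, neg = 5, p = 1.000000, fail to reject H0.
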